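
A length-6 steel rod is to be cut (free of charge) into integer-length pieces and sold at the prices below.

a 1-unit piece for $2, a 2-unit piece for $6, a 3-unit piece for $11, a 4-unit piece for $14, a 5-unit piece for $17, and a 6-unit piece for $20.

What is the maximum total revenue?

22

Consider every possible first cut. best[k] is the best of p[i]+best[k−i] over all sellable i≤k.
best[1] = 2
best[2] = max(2+2, 6+0) = 6
best[3] = max(2+6, 6+2, 11+0) = 11
best[4] = max(2+11, 6+6, 11+2, 14+0) = 14
best[5] = max(2+14, 6+11, 11+6, 14+2, 17+0) = 17
best[6] = max(2+17, 6+14, 11+11, 14+6, 17+2, 20+0) = 22
One optimal cutting: 3 + 3 → $11 + $11 = $22.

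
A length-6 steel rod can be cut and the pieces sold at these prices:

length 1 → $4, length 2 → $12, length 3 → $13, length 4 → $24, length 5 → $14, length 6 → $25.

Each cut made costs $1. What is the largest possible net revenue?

35

Let r[k] be the best obtainable value from length k. For each k, try every first piece i and keep the best of price[i] + r[k−i] minus the 1 cut fee when i<k.
r[1] = 4
r[2] = max(4+4-1, 12+0) = 12
r[3] = max(4+12-1, 12+4-1, 13+0) = 15
r[4] = max(4+15-1, 12+12-1, 13+4-1, 24+0) = 24
r[5] = max(4+24-1, 12+15-1, 13+12-1, 24+4-1, 14+0) = 27
r[6] = max(4+27-1, 12+24-1, 13+15-1, 24+12-1, 14+4-1, 25+0) = 35
One optimal plan: pieces 4 + 2 (1 cut) → $36 − $1 = $35.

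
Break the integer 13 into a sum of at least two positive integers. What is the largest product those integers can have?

108

Fill P[k] for k=2..13: at each k try every first piece i and multiply by the better of (k−i) uncut or P[k−i].
P[2] = 1×max(1,0) = 1×1 = 1
P[3] = max(1×2, 2×1) = 2
P[4] = max(1×3, 2×2, 3×1) = 4
P[5] = max(1×4, 2×3, 3×2, 4×1) = 6
P[6] = max(1×6, 2×4, 3×3, 4×2, 5×1) = 9
P[7] = max(1×9, 2×6, 3×4, 4×3, 5×2, 6×1) = 12
P[8] = max(1×12, 2×9, 3×6, …, 6×2, 7×1) = 18
P[9] = max(1×18, 2×12, 3×9, …, 7×2, 8×1) = 27
P[10] = max(1×27, 2×18, 3×12, …, 8×2, 9×1) = 36
P[11] = max(1×36, 2×27, 3×18, …, 9×2, 10×1) = 54
P[12] = max(1×54, 2×36, 3×27, …, 10×2, 11×1) = 81
P[13] = max(1×81, 2×54, 3×36, …, 11×2, 12×1) = 108
One optimal split: 3 + 3 + 3 + 2 + 2; product 3×3×3×2×2 = 108.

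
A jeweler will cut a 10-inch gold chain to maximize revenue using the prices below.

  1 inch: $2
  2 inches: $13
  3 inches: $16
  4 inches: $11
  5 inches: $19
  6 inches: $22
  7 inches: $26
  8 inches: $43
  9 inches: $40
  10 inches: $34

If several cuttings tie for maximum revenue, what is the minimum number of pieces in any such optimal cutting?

5

Consider every possible first cut. r[k] is the best of p[i]+r[k−i] over all sellable i≤k.
r[1] = 2
r[2] = 13
r[3] = 16
r[4] = 26  (first piece 2, then r[2]=13)
r[5] = 29  (first piece 2, then r[3]=16)
r[6] = 39  (first piece 2, then r[4]=26)
r[7] = 42  (first piece 2, then r[5]=29)
r[8] = 52  (first piece 2, then r[6]=39)
r[9] = 55  (first piece 2, then r[7]=42)
r[10] = 65  (first piece 2, then r[8]=52)
Maximum revenue is $65.
Now minimize piece count subject to staying optimal: for each k, pieces[k] = 1 + min over i with p[i]+r[k−i]=r[k] of pieces[k−i].
pieces[7] = 3
pieces[8] = 4
pieces[9] = 4
pieces[10] = 5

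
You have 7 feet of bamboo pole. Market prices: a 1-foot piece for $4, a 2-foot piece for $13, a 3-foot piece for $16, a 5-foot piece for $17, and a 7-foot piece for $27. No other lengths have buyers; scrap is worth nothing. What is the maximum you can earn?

43

Build f[k] bottom-up: f[k] = max over allowed piece i of (p[i] + f[k−i]).
f[1] = 4
f[2] = max(4+4, 13+0) = 13
f[3] = max(4+13, 13+4, 16+0) = 17
f[4] = max(4+17, 13+13, 16+4) = 26
f[5] = max(4+26, 13+17, 16+13, 17+0) = 30
f[6] = max(4+30, 13+26, 16+17, 17+4) = 39
f[7] = max(4+39, 13+30, 16+26, 17+13, 27+0) = 43
One optimal cutting: 2 + 2 + 2 + 1 → $43.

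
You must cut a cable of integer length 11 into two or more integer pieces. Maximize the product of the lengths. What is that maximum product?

Let P[k] be the best product for length k (with at least one cut). For each first piece i, the rest contributes max(k−i, P[k−i]).
Small cases: P[2]=1, P[3]=2, P[4]=4, P[5]=6.
P[6] = 3*max(3,2) = 3*3 = 9
P[7] = 2*max(5,6) = 2*6 = 12
P[8] = 2*max(6,9) = 2*9 = 18
P[9] = 3*max(6,9) = 3*9 = 27
P[10] = 2*max(8,18) = 2*18 = 36
P[11] = 2*max(9,27) = 2*27 = 54
One optimal split: 3 + 3 + 3 + 2; product 3*3*3*2 = 54.

54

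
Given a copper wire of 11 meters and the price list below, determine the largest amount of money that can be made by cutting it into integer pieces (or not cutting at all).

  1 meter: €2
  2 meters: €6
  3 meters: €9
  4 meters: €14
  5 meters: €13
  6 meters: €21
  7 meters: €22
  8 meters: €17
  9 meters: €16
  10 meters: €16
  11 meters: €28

37

Let best[k] be the best obtainable value from length k. For each k, try every first piece i and keep the best of price[i] + best[k−i].
best[1] = 2
best[2] = 6
best[3] = 9
best[4] = 14
best[5] = 16  (first piece 1, then best[4]=14)
best[6] = 21
best[7] = 23  (first piece 1, then best[6]=21)
best[8] = 28  (first piece 4, then best[4]=14)
best[9] = 30  (first piece 1, then best[8]=28)
best[10] = 35  (first piece 4, then best[6]=21)
best[11] = 37  (first piece 1, then best[10]=35)
One optimal cutting: 6 + 4 + 1 → €21 + €14 + €2 = €37.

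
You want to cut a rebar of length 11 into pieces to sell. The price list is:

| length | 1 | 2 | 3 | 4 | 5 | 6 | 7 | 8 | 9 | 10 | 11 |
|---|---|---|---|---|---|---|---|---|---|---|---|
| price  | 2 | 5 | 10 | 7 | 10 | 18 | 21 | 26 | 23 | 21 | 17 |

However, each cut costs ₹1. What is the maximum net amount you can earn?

35

Build net[k] bottom-up: net[k] = max over allowed piece i of (p[i] + net[k−i]) − 1 per cut.
net[1] = 2
net[2] = 5
net[3] = 10
net[4] = 11  (first piece 1, then net[3]=10)
net[5] = 14  (first piece 2, then net[3]=10)
net[6] = 19  (first piece 3, then net[3]=10)
net[7] = 21
net[8] = 26
net[9] = 28  (first piece 3, then net[6]=19)
net[10] = 30  (first piece 2, then net[8]=26)
net[11] = 35  (first piece 3, then net[8]=26)
One optimal plan: pieces 8 + 3 (1 cut) → ₹36 − ₹1 = ₹35.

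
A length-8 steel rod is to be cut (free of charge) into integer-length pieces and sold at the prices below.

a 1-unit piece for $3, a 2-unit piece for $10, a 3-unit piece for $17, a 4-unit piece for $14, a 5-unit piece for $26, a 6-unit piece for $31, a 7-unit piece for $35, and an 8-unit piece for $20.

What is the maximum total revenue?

Consider every possible first cut. best[k] is the best of p[i]+best[k−i] over all sellable i≤k.
best[1] = 3
best[2] = max(3+3, 10+0) = 10
best[3] = max(3+10, 10+3, 17+0) = 17
best[4] = max(3+17, 10+10, 17+3, 14+0) = 20
best[5] = max(3+20, 10+17, 17+10, 14+3, 26+0) = 27
best[6] = max(3+27, 10+20, 17+17, 14+10, 26+3, 31+0) = 34
best[7] = max(3+34, 10+27, 17+20, …, 31+3, 35+0) = 37
best[8] = max(3+37, 10+34, 17+27, …, 35+3, 20+0) = 44
One optimal cutting: 3 + 3 + 2 → $17 + $17 + $10 = $44.

44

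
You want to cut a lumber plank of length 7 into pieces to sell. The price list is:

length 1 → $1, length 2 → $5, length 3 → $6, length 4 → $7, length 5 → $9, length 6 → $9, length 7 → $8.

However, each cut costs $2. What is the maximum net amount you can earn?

Consider every possible first cut. r[k] is the best of p[i]+r[k−i] over all sellable i≤k, charging 2 whenever i<k.
r[1] = 1
r[2] = 5
r[3] = 6
r[4] = 8  (first piece 2, then r[2]=5)
r[5] = 9  (first piece 2, then r[3]=6)
r[6] = 11  (first piece 2, then r[4]=8)
r[7] = 12  (first piece 2, then r[5]=9)
One optimal plan: pieces 3 + 2 + 2 (2 cuts) → $16 − $4 = $12.

12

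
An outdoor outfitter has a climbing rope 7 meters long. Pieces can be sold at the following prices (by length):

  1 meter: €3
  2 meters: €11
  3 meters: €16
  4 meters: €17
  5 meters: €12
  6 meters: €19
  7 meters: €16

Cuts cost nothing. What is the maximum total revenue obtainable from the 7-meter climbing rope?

38

Build R[k] bottom-up: R[k] = max over allowed piece i of (p[i] + R[k−i]).
R[1] = 3
R[2] = 11
R[3] = 16
R[4] = 22  (first piece 2, then R[2]=11)
R[5] = 27  (first piece 2, then R[3]=16)
R[6] = 33  (first piece 2, then R[4]=22)
R[7] = 38  (first piece 2, then R[5]=27)
One optimal cutting: 3 + 2 + 2 → €16 + €11 + €11 = €38.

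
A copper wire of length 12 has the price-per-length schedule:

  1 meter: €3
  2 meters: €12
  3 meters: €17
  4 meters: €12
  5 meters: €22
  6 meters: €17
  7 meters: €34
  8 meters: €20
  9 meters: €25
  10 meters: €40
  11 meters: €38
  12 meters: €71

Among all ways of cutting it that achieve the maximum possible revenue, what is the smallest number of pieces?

6

Consider every possible first cut. r[k] is the best of p[i]+r[k−i] over all sellable i≤k.
r[1] = 3
r[2] = 12
r[3] = 17
r[4] = 24  (first piece 2, then r[2]=12)
r[5] = 29  (first piece 2, then r[3]=17)
r[6] = 36  (first piece 2, then r[4]=24)
r[7] = 41  (first piece 2, then r[5]=29)
r[8] = 48  (first piece 2, then r[6]=36)
r[9] = 53  (first piece 2, then r[7]=41)
r[10] = 60  (first piece 2, then r[8]=48)
r[11] = 65  (first piece 2, then r[9]=53)
r[12] = 72  (first piece 2, then r[10]=60)
Maximum revenue is €72.
Now minimize piece count subject to staying optimal: for each k, pieces[k] = 1 + min over i with p[i]+r[k−i]=r[k] of pieces[k−i].
pieces[9] = 4
pieces[10] = 5
pieces[11] = 5
pieces[12] = 6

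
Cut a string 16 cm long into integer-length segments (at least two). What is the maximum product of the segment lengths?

324

Let prod[k] be the best product for length k (with at least one cut). For each first piece i, the rest contributes max(k−i, prod[k−i]).
prod[2] = 1×max(1,0) = 1×1 = 1
prod[3] = max(1×2, 2×1) = 2
prod[4] = max(1×3, 2×2, 3×1) = 4
prod[5] = max(1×4, 2×3, 3×2, 4×1) = 6
prod[6] = max(1×6, 2×4, 3×3, 4×2, 5×1) = 9
prod[7] = max(1×9, 2×6, 3×4, 4×3, 5×2, 6×1) = 12
prod[8] = max(1×12, 2×9, 3×6, …, 6×2, 7×1) = 18
prod[9] = max(1×18, 2×12, 3×9, …, 7×2, 8×1) = 27
prod[10] = max(1×27, 2×18, 3×12, …, 8×2, 9×1) = 36
prod[11] = max(1×36, 2×27, 3×18, …, 9×2, 10×1) = 54
prod[12] = max(1×54, 2×36, 3×27, …, 10×2, 11×1) = 81
prod[13] = max(1×81, 2×54, 3×36, …, 11×2, 12×1) = 108
prod[14] = max(1×108, 2×81, 3×54, …, 12×2, 13×1) = 162
prod[15] = max(1×162, 2×108, 3×81, …, 13×2, 14×1) = 243
prod[16] = max(1×243, 2×162, 3×108, …, 14×2, 15×1) = 324
One optimal split: 3 + 3 + 3 + 3 + 2 + 2; product 3×3×3×3×2×2 = 324.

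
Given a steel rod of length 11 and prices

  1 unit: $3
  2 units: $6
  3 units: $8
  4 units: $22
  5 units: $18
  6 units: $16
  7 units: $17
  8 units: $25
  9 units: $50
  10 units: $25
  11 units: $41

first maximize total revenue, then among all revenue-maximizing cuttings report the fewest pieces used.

2

Let r[k] be the best obtainable value from length k. For each k, try every first piece i and keep the best of price[i] + r[k−i].
r[1] = 3
r[2] = max(3+3, 6+0) = 6
r[3] = max(3+6, 6+3, 8+0) = 9
r[4] = max(3+9, 6+6, 8+3, 22+0) = 22
r[5] = max(3+22, 6+9, 8+6, 22+3, 18+0) = 25
r[6] = max(3+25, 6+22, 8+9, 22+6, 18+3, 16+0) = 28
r[7] = max(3+28, 6+25, 8+22, …, 16+3, 17+0) = 31
r[8] = max(3+31, 6+28, 8+25, …, 17+3, 25+0) = 44
r[9] = max(3+44, 6+31, 8+28, …, 25+3, 50+0) = 50
r[10] = max(3+50, 6+44, 8+31, …, 50+3, 25+0) = 53
r[11] = max(3+53, 6+50, 8+44, …, 25+3, 41+0) = 56
Maximum revenue is $56.
Now minimize piece count subject to staying optimal: for each k, pieces[k] = 1 + min over i with p[i]+r[k−i]=r[k] of pieces[k−i].
pieces[8] = 2
pieces[9] = 1
pieces[10] = 2
pieces[11] = 2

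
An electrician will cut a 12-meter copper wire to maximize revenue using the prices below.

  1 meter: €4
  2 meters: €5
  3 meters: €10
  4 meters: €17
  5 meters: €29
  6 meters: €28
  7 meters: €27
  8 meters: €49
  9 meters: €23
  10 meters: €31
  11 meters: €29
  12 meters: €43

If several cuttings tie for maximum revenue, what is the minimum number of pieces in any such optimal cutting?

Build r[k] bottom-up: r[k] = max over allowed piece i of (p[i] + r[k−i]).
r[1] = 4
r[2] = 8  (first piece 1, then r[1]=4)
r[3] = 12  (first piece 1, then r[2]=8)
r[4] = 17
r[5] = 29
r[6] = 33  (first piece 1, then r[5]=29)
r[7] = 37  (first piece 1, then r[6]=33)
r[8] = 49
r[9] = 53  (first piece 1, then r[8]=49)
r[10] = 58  (first piece 5, then r[5]=29)
r[11] = 62  (first piece 1, then r[10]=58)
r[12] = 66  (first piece 1, then r[11]=62)
Maximum revenue is €66.
Now minimize piece count subject to staying optimal: for each k, pieces[k] = 1 + min over i with p[i]+r[k−i]=r[k] of pieces[k−i].
pieces[9] = 2
pieces[10] = 2
pieces[11] = 3
pieces[12] = 2

2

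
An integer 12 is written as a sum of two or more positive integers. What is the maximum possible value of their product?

81

Define P[k] = max over 1≤i<k of i · max(k−i, P[k−i]); the inner max lets the remainder stay uncut if that's better.
Small cases: P[2]=1, P[3]=2, P[4]=4, P[5]=6, P[6]=9.
P[7] = max(1*9, 2*6, 3*4, 4*3, 5*2, 6*1) = 12
P[8] = max(1*12, 2*9, 3*6, …, 6*2, 7*1) = 18
P[9] = max(1*18, 2*12, 3*9, …, 7*2, 8*1) = 27
P[10] = max(1*27, 2*18, 3*12, …, 8*2, 9*1) = 36
P[11] = max(1*36, 2*27, 3*18, …, 9*2, 10*1) = 54
P[12] = max(1*54, 2*36, 3*27, …, 10*2, 11*1) = 81
One optimal split: 3 + 3 + 3 + 3; product 3*3*3*3 = 81.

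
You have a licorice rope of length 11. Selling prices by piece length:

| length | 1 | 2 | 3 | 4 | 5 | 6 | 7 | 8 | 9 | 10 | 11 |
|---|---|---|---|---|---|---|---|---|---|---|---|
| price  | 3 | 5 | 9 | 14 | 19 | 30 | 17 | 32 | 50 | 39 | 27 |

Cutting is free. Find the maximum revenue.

Consider every possible first cut. r[k] is the best of p[i]+r[k−i] over all sellable i≤k.
r[1] = 3
r[2] = 6  (first piece 1, then r[1]=3)
r[3] = 9  (first piece 1, then r[2]=6)
r[4] = 14
r[5] = 19
r[6] = 30
r[7] = 33  (first piece 1, then r[6]=30)
r[8] = 36  (first piece 1, then r[7]=33)
r[9] = 50
r[10] = 53  (first piece 1, then r[9]=50)
r[11] = 56  (first piece 1, then r[10]=53)
One optimal cutting: 9 + 1 + 1 → ¢50 + ¢3 + ¢3 = ¢56.

56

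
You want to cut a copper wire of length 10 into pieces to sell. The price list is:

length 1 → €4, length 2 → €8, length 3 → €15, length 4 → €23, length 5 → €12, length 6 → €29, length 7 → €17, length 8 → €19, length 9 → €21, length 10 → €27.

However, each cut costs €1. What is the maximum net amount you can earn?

52

Consider every possible first cut. v[k] is the best of p[i]+v[k−i] over all sellable i≤k, charging 1 whenever i<k.
v[1] = 4
v[2] = max(4+4-1, 8+0) = 8
v[3] = max(4+8-1, 8+4-1, 15+0) = 15
v[4] = max(4+15-1, 8+8-1, 15+4-1, 23+0) = 23
v[5] = max(4+23-1, 8+15-1, 15+8-1, 23+4-1, 12+0) = 26
v[6] = max(4+26-1, 8+23-1, 15+15-1, 23+8-1, 12+4-1, 29+0) = 30
v[7] = max(4+30-1, 8+26-1, 15+23-1, …, 29+4-1, 17+0) = 37
v[8] = max(4+37-1, 8+30-1, 15+26-1, …, 17+4-1, 19+0) = 45
v[9] = max(4+45-1, 8+37-1, 15+30-1, …, 19+4-1, 21+0) = 48
v[10] = max(4+48-1, 8+45-1, 15+37-1, …, 21+4-1, 27+0) = 52
One optimal plan: pieces 4 + 4 + 2 (2 cuts) → €54 − €2 = €52.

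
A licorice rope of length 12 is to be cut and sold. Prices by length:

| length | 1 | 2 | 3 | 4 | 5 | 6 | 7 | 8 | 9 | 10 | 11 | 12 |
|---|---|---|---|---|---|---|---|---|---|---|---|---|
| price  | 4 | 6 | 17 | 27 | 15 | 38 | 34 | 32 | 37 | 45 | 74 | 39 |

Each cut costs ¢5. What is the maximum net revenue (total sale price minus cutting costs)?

Let v[k] be the best obtainable value from length k. For each k, try every first piece i and keep the best of price[i] + v[k−i] minus the 5 cut fee when i<k.
v[1] = 4
v[2] = max(4+4-5, 6+0) = 6
v[3] = max(4+6-5, 6+4-5, 17+0) = 17
v[4] = max(4+17-5, 6+6-5, 17+4-5, 27+0) = 27
v[5] = max(4+27-5, 6+17-5, 17+6-5, 27+4-5, 15+0) = 26
v[6] = max(4+26-5, 6+27-5, 17+17-5, 27+6-5, 15+4-5, 38+0) = 38
v[7] = max(4+38-5, 6+26-5, 17+27-5, …, 38+4-5, 34+0) = 39
v[8] = max(4+39-5, 6+38-5, 17+26-5, …, 34+4-5, 32+0) = 49
v[9] = max(4+49-5, 6+39-5, 17+38-5, …, 32+4-5, 37+0) = 50
v[10] = max(4+50-5, 6+49-5, 17+39-5, …, 37+4-5, 45+0) = 60
v[11] = max(4+60-5, 6+50-5, 17+49-5, …, 45+4-5, 74+0) = 74
v[12] = max(4+74-5, 6+60-5, 17+50-5, …, 74+4-5, 39+0) = 73
One optimal plan: pieces 11 + 1 (1 cut) → ¢78 − ¢5 = ¢73.

73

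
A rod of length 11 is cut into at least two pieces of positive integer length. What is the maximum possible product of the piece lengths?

54

Define g[k] = max over 1≤i<k of i · max(k−i, g[k−i]); the inner max lets the remainder stay uncut if that's better.
g[2] = 1×max(1,0) = 1×1 = 1
g[3] = 1×max(2,1) = 1×2 = 2
g[4] = 2×max(2,1) = 2×2 = 4
g[5] = 2×max(3,2) = 2×3 = 6
g[6] = 3×max(3,2) = 3×3 = 9
g[7] = 2×max(5,6) = 2×6 = 12
g[8] = 2×max(6,9) = 2×9 = 18
g[9] = 3×max(6,9) = 3×9 = 27
g[10] = 2×max(8,18) = 2×18 = 36
g[11] = 2×max(9,27) = 2×27 = 54
One optimal split: 3 + 3 + 3 + 2; product 3×3×3×2 = 54.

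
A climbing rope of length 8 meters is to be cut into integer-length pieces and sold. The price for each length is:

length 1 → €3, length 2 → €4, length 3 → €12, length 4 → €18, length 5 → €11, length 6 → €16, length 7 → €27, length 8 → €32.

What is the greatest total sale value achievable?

36

Consider every possible first cut. R[k] is the best of p[i]+R[k−i] over all sellable i≤k.
R[1] = 3
R[2] = 6  (first piece 1, then R[1]=3)
R[3] = 12
R[4] = 18
R[5] = 21  (first piece 1, then R[4]=18)
R[6] = 24  (first piece 1, then R[5]=21)
R[7] = 30  (first piece 3, then R[4]=18)
R[8] = 36  (first piece 4, then R[4]=18)
One optimal cutting: 4 + 4 → €18 + €18 = €36.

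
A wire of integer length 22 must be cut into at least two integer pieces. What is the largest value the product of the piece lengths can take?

2916

Define P[k] = max over 1≤i<k of i · max(k−i, P[k−i]); the inner max lets the remainder stay uncut if that's better.
P[2] = 1*max(1,0) = 1*1 = 1
P[3] = max(1*2, 2*1) = 2
P[4] = max(1*3, 2*2, 3*1) = 4
P[5] = max(1*4, 2*3, 3*2, 4*1) = 6
P[6] = max(1*6, 2*4, 3*3, 4*2, 5*1) = 9
P[7] = max(1*9, 2*6, 3*4, 4*3, 5*2, 6*1) = 12
P[8] = max(1*12, 2*9, 3*6, …, 6*2, 7*1) = 18
P[9] = max(1*18, 2*12, 3*9, …, 7*2, 8*1) = 27
P[10] = max(1*27, 2*18, 3*12, …, 8*2, 9*1) = 36
P[11] = max(1*36, 2*27, 3*18, …, 9*2, 10*1) = 54
P[12] = max(1*54, 2*36, 3*27, …, 10*2, 11*1) = 81
P[13] = max(1*81, 2*54, 3*36, …, 11*2, 12*1) = 108
P[14] = max(1*108, 2*81, 3*54, …, 12*2, 13*1) = 162
P[15] = max(1*162, 2*108, 3*81, …, 13*2, 14*1) = 243
P[16] = max(1*243, 2*162, 3*108, …, 14*2, 15*1) = 324
P[17] = max(1*324, 2*243, 3*162, …, 15*2, 16*1) = 486
P[18] = max(1*486, 2*324, 3*243, …, 16*2, 17*1) = 729
P[19] = max(1*729, 2*486, 3*324, …, 17*2, 18*1) = 972
P[20] = max(1*972, 2*729, 3*486, …, 18*2, 19*1) = 1458
P[21] = max(1*1458, 2*972, 3*729, …, 19*2, 20*1) = 2187
P[22] = max(1*2187, 2*1458, 3*972, …, 20*2, 21*1) = 2916
One optimal split: 3 + 3 + 3 + 3 + 3 + 3 + 2 + 2; product 3*3*3*3*3*3*2*2 = 2916.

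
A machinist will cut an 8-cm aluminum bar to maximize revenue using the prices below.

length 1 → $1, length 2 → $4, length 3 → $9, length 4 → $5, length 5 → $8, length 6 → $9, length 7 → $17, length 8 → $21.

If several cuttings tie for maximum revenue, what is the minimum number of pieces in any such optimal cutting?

Consider every possible first cut. r[k] is the best of p[i]+r[k−i] over all sellable i≤k.
r[1] = 1
r[2] = max(1+1, 4+0) = 4
r[3] = max(1+4, 4+1, 9+0) = 9
r[4] = max(1+9, 4+4, 9+1, 5+0) = 10
r[5] = max(1+10, 4+9, 9+4, 5+1, 8+0) = 13
r[6] = max(1+13, 4+10, 9+9, 5+4, 8+1, 9+0) = 18
r[7] = max(1+18, 4+13, 9+10, …, 9+1, 17+0) = 19
r[8] = max(1+19, 4+18, 9+13, …, 17+1, 21+0) = 22
Maximum revenue is $22.
Now minimize piece count subject to staying optimal: for each k, pieces[k] = 1 + min over i with p[i]+r[k−i]=r[k] of pieces[k−i].
pieces[5] = 2
pieces[6] = 2
pieces[7] = 3
pieces[8] = 3

3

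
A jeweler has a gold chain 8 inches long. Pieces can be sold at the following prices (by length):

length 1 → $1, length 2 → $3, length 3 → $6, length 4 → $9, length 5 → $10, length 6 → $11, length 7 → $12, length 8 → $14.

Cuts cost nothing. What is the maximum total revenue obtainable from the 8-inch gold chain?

18

Build best[k] bottom-up: best[k] = max over allowed piece i of (p[i] + best[k−i]).
best[1] = 1
best[2] = max(1+1, 3+0) = 3
best[3] = max(1+3, 3+1, 6+0) = 6
best[4] = max(1+6, 3+3, 6+1, 9+0) = 9
best[5] = max(1+9, 3+6, 6+3, 9+1, 10+0) = 10
best[6] = max(1+10, 3+9, 6+6, 9+3, 10+1, 11+0) = 12
best[7] = max(1+12, 3+10, 6+9, …, 11+1, 12+0) = 15
best[8] = max(1+15, 3+12, 6+10, …, 12+1, 14+0) = 18
One optimal cutting: 4 + 4 → $9 + $9 = $18.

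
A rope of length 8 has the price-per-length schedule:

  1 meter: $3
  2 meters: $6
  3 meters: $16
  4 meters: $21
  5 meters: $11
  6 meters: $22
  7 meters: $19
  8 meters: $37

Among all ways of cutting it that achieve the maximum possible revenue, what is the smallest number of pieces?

Let r[k] be the best obtainable value from length k. For each k, try every first piece i and keep the best of price[i] + r[k−i].
r[1] = 3
r[2] = 6  (first piece 1, then r[1]=3)
r[3] = 16
r[4] = 21
r[5] = 24  (first piece 1, then r[4]=21)
r[6] = 32  (first piece 3, then r[3]=16)
r[7] = 37  (first piece 3, then r[4]=21)
r[8] = 42  (first piece 4, then r[4]=21)
Maximum revenue is $42.
Now minimize piece count subject to staying optimal: for each k, pieces[k] = 1 + min over i with p[i]+r[k−i]=r[k] of pieces[k−i].
pieces[5] = 2
pieces[6] = 2
pieces[7] = 2
pieces[8] = 2

2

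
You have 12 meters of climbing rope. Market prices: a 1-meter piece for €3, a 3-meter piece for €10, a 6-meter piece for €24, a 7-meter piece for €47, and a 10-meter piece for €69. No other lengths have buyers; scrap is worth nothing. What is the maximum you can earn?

Build f[k] bottom-up: f[k] = max over allowed piece i of (p[i] + f[k−i]).
f[1] = 3
f[2] = 6  (first piece 1, then f[1]=3)
f[3] = 10
f[4] = 13  (first piece 1, then f[3]=10)
f[5] = 16  (first piece 1, then f[4]=13)
f[6] = 24
f[7] = 47
f[8] = 50  (first piece 1, then f[7]=47)
f[9] = 53  (first piece 1, then f[8]=50)
f[10] = 69
f[11] = 72  (first piece 1, then f[10]=69)
f[12] = 75  (first piece 1, then f[11]=72)
One optimal cutting: 10 + 1 + 1 → €75.

75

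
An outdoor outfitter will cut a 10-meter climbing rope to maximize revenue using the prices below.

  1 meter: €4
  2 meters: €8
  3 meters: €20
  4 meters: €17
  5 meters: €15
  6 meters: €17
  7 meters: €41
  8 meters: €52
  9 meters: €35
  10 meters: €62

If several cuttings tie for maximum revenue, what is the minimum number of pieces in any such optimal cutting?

Consider every possible first cut. r[k] is the best of p[i]+r[k−i] over all sellable i≤k.
r[1] = 4
r[2] = 8  (first piece 1, then r[1]=4)
r[3] = 20
r[4] = 24  (first piece 1, then r[3]=20)
r[5] = 28  (first piece 1, then r[4]=24)
r[6] = 40  (first piece 3, then r[3]=20)
r[7] = 44  (first piece 1, then r[6]=40)
r[8] = 52
r[9] = 60  (first piece 3, then r[6]=40)
r[10] = 64  (first piece 1, then r[9]=60)
Maximum revenue is €64.
Now minimize piece count subject to staying optimal: for each k, pieces[k] = 1 + min over i with p[i]+r[k−i]=r[k] of pieces[k−i].
pieces[7] = 3
pieces[8] = 1
pieces[9] = 3
pieces[10] = 4

4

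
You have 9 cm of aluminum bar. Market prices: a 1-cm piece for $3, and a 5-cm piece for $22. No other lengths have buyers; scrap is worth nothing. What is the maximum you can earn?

34

Build best[k] bottom-up: best[k] = max over allowed piece i of (p[i] + best[k−i]).
best[1] = 3
best[2] = 6  (first piece 1, then best[1]=3)
best[3] = 9  (first piece 1, then best[2]=6)
best[4] = 12  (first piece 1, then best[3]=9)
best[5] = max(3+12, 22+0) = 22
best[6] = max(3+22, 22+3) = 25
best[7] = max(3+25, 22+6) = 28
best[8] = max(3+28, 22+9) = 31
best[9] = max(3+31, 22+12) = 34
One optimal cutting: 5 + 1 + 1 + 1 + 1 → $34.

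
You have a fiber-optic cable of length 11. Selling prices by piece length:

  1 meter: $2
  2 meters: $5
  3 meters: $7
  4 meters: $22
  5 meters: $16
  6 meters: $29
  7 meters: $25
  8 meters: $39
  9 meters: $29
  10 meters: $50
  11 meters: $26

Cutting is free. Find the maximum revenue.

53

Consider every possible first cut. best[k] is the best of p[i]+best[k−i] over all sellable i≤k.
best[1] = 2
best[2] = 5
best[3] = 7  (first piece 1, then best[2]=5)
best[4] = 22
best[5] = 24  (first piece 1, then best[4]=22)
best[6] = 29
best[7] = 31  (first piece 1, then best[6]=29)
best[8] = 44  (first piece 4, then best[4]=22)
best[9] = 46  (first piece 1, then best[8]=44)
best[10] = 51  (first piece 4, then best[6]=29)
best[11] = 53  (first piece 1, then best[10]=51)
One optimal cutting: 6 + 4 + 1 → $29 + $22 + $2 = $53.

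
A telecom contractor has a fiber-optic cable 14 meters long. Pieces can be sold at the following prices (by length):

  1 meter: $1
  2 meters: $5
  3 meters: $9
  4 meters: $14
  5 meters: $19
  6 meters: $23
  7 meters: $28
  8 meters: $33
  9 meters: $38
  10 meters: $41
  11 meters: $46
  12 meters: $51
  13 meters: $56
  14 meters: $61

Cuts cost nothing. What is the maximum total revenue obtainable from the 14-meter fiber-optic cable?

Consider every possible first cut. r[k] is the best of p[i]+r[k−i] over all sellable i≤k.
r[1] = 1
r[2] = max(1+1, 5+0) = 5
r[3] = max(1+5, 5+1, 9+0) = 9
r[4] = max(1+9, 5+5, 9+1, 14+0) = 14
r[5] = max(1+14, 5+9, 9+5, 14+1, 19+0) = 19
r[6] = max(1+19, 5+14, 9+9, 14+5, 19+1, 23+0) = 23
r[7] = max(1+23, 5+19, 9+14, …, 23+1, 28+0) = 28
r[8] = max(1+28, 5+23, 9+19, …, 28+1, 33+0) = 33
r[9] = max(1+33, 5+28, 9+23, …, 33+1, 38+0) = 38
r[10] = max(1+38, 5+33, 9+28, …, 38+1, 41+0) = 41
r[11] = max(1+41, 5+38, 9+33, …, 41+1, 46+0) = 46
r[12] = max(1+46, 5+41, 9+38, …, 46+1, 51+0) = 51
r[13] = max(1+51, 5+46, 9+41, …, 51+1, 56+0) = 56
r[14] = max(1+56, 5+51, 9+46, …, 56+1, 61+0) = 61
Best is to sell the whole 14-meter piece uncut for $61.

61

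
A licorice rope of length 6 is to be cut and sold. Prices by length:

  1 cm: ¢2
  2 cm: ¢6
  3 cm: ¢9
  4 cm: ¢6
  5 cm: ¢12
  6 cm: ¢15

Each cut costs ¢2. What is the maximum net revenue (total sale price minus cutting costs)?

16

Build net[k] bottom-up: net[k] = max over allowed piece i of (p[i] + net[k−i]) − 2 per cut.
net[1] = 2
net[2] = 6
net[3] = 9
net[4] = 10  (first piece 2, then net[2]=6)
net[5] = 13  (first piece 2, then net[3]=9)
net[6] = 16  (first piece 3, then net[3]=9)
One optimal plan: pieces 3 + 3 (1 cut) → ¢18 − ¢2 = ¢16.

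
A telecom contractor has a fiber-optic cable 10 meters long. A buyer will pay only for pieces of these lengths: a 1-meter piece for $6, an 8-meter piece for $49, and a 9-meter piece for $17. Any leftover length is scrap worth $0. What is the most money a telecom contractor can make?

61

Build f[k] bottom-up: f[k] = max over allowed piece i of (p[i] + f[k−i]).
f[1] = 6
f[2] = 12  (first piece 1, then f[1]=6)
f[3] = 18  (first piece 1, then f[2]=12)
f[4] = 24  (first piece 1, then f[3]=18)
f[5] = 30  (first piece 1, then f[4]=24)
f[6] = 36  (first piece 1, then f[5]=30)
f[7] = 42  (first piece 1, then f[6]=36)
f[8] = max(6+42, 49+0) = 49
f[9] = max(6+49, 49+6, 17+0) = 55
f[10] = max(6+55, 49+12, 17+6) = 61
One optimal cutting: 8 + 1 + 1 → $61.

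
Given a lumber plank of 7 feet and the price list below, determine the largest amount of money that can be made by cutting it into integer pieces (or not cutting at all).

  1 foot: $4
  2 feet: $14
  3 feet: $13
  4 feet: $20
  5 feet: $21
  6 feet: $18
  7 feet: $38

46

Let R[k] be the best obtainable value from length k. For each k, try every first piece i and keep the best of price[i] + R[k−i].
R[1] = 4
R[2] = 14
R[3] = 18  (first piece 1, then R[2]=14)
R[4] = 28  (first piece 2, then R[2]=14)
R[5] = 32  (first piece 1, then R[4]=28)
R[6] = 42  (first piece 2, then R[4]=28)
R[7] = 46  (first piece 1, then R[6]=42)
One optimal cutting: 2 + 2 + 2 + 1 → $14 + $14 + $14 + $4 = $46.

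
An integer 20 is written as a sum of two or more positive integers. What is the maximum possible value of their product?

1458

Fill prod[k] for k=2..20: at each k try every first piece i and multiply by the better of (k−i) uncut or prod[k−i].
Small cases: prod[2]=1, prod[3]=2, prod[4]=4, prod[5]=6, prod[6]=9, prod[7]=12, prod[8]=18, prod[9]=27, prod[10]=36, prod[11]=54, prod[12]=81, prod[13]=108.
prod[14] = 2*max(12,81) = 2*81 = 162
prod[15] = 3*max(12,81) = 3*81 = 243
prod[16] = 2*max(14,162) = 2*162 = 324
prod[17] = 2*max(15,243) = 2*243 = 486
prod[18] = 3*max(15,243) = 3*243 = 729
prod[19] = 2*max(17,486) = 2*486 = 972
prod[20] = 2*max(18,729) = 2*729 = 1458
One optimal split: 3 + 3 + 3 + 3 + 3 + 3 + 2; product 3*3*3*3*3*3*2 = 1458.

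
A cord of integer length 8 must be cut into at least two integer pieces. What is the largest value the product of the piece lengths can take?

18

Fill g[k] for k=2..8: at each k try every first piece i and multiply by the better of (k−i) uncut or g[k−i].
g[2] = 1*max(1,0) = 1*1 = 1
g[3] = 1*max(2,1) = 1*2 = 2
g[4] = 2*max(2,1) = 2*2 = 4
g[5] = 2*max(3,2) = 2*3 = 6
g[6] = 3*max(3,2) = 3*3 = 9
g[7] = 2*max(5,6) = 2*6 = 12
g[8] = 2*max(6,9) = 2*9 = 18
One optimal split: 3 + 3 + 2; product 3*3*2 = 18.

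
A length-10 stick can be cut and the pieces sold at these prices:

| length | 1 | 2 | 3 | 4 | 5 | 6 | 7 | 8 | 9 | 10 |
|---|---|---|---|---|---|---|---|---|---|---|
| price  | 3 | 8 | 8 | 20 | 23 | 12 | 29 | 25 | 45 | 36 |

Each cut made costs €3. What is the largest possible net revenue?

45

Let v[k] be the best obtainable value from length k. For each k, try every first piece i and keep the best of price[i] + v[k−i] minus the 3 cut fee when i<k.
v[1] = 3
v[2] = 8
v[3] = 8  (first piece 1, then v[2]=8)
v[4] = 20
v[5] = 23
v[6] = 25  (first piece 2, then v[4]=20)
v[7] = 29
v[8] = 37  (first piece 4, then v[4]=20)
v[9] = 45
v[10] = 45  (first piece 1, then v[9]=45)
One optimal plan: pieces 9 + 1 (1 cut) → €48 − €3 = €45.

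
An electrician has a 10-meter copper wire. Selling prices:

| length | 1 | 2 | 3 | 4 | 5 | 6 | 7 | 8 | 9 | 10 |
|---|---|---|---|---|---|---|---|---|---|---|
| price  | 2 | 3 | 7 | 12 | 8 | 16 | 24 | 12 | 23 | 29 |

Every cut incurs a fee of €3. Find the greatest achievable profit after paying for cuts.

Let r[k] be the best obtainable value from length k. For each k, try every first piece i and keep the best of price[i] + r[k−i] minus the 3 cut fee when i<k.
r[1] = 2
r[2] = max(2+2-3, 3+0) = 3
r[3] = max(2+3-3, 3+2-3, 7+0) = 7
r[4] = max(2+7-3, 3+3-3, 7+2-3, 12+0) = 12
r[5] = max(2+12-3, 3+7-3, 7+3-3, 12+2-3, 8+0) = 11
r[6] = max(2+11-3, 3+12-3, 7+7-3, 12+3-3, 8+2-3, 16+0) = 16
r[7] = max(2+16-3, 3+11-3, 7+12-3, …, 16+2-3, 24+0) = 24
r[8] = max(2+24-3, 3+16-3, 7+11-3, …, 24+2-3, 12+0) = 23
r[9] = max(2+23-3, 3+24-3, 7+16-3, …, 12+2-3, 23+0) = 24
r[10] = max(2+24-3, 3+23-3, 7+24-3, …, 23+2-3, 29+0) = 29
Best is to make no cuts and sell whole for €29.

29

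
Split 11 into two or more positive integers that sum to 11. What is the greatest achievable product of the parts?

54

Let g[k] be the best product for length k (with at least one cut). For each first piece i, the rest contributes max(k−i, g[k−i]).
g[2] = 1×max(1,0) = 1×1 = 1
g[3] = max(1×2, 2×1) = 2
g[4] = max(1×3, 2×2, 3×1) = 4
g[5] = max(1×4, 2×3, 3×2, 4×1) = 6
g[6] = max(1×6, 2×4, 3×3, 4×2, 5×1) = 9
g[7] = max(1×9, 2×6, 3×4, 4×3, 5×2, 6×1) = 12
g[8] = max(1×12, 2×9, 3×6, …, 6×2, 7×1) = 18
g[9] = max(1×18, 2×12, 3×9, …, 7×2, 8×1) = 27
g[10] = max(1×27, 2×18, 3×12, …, 8×2, 9×1) = 36
g[11] = max(1×36, 2×27, 3×18, …, 9×2, 10×1) = 54
One optimal split: 3 + 3 + 3 + 2; product 3×3×3×2 = 54.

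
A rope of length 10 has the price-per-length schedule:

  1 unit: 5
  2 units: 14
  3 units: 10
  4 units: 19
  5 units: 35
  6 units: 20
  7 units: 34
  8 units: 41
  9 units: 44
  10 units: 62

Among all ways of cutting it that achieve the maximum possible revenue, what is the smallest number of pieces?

2

Let r[k] be the best obtainable value from length k. For each k, try every first piece i and keep the best of price[i] + r[k−i].
r[1] = 5
r[2] = max(5+5, 14+0) = 14
r[3] = max(5+14, 14+5, 10+0) = 19
r[4] = max(5+19, 14+14, 10+5, 19+0) = 28
r[5] = max(5+28, 14+19, 10+14, 19+5, 35+0) = 35
r[6] = max(5+35, 14+28, 10+19, 19+14, 35+5, 20+0) = 42
r[7] = max(5+42, 14+35, 10+28, …, 20+5, 34+0) = 49
r[8] = max(5+49, 14+42, 10+35, …, 34+5, 41+0) = 56
r[9] = max(5+56, 14+49, 10+42, …, 41+5, 44+0) = 63
r[10] = max(5+63, 14+56, 10+49, …, 44+5, 62+0) = 70
Maximum revenue is 70.
Now minimize piece count subject to staying optimal: for each k, pieces[k] = 1 + min over i with p[i]+r[k−i]=r[k] of pieces[k−i].
pieces[7] = 2
pieces[8] = 4
pieces[9] = 3
pieces[10] = 2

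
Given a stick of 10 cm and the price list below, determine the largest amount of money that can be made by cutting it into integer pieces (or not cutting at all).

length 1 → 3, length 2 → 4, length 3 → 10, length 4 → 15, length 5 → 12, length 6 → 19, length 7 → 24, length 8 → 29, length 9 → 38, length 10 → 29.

41

Let R[k] be the best obtainable value from length k. For each k, try every first piece i and keep the best of price[i] + R[k−i].
R[1] = 3
R[2] = max(3+3, 4+0) = 6
R[3] = max(3+6, 4+3, 10+0) = 10
R[4] = max(3+10, 4+6, 10+3, 15+0) = 15
R[5] = max(3+15, 4+10, 10+6, 15+3, 12+0) = 18
R[6] = max(3+18, 4+15, 10+10, 15+6, 12+3, 19+0) = 21
R[7] = max(3+21, 4+18, 10+15, …, 19+3, 24+0) = 25
R[8] = max(3+25, 4+21, 10+18, …, 24+3, 29+0) = 30
R[9] = max(3+30, 4+25, 10+21, …, 29+3, 38+0) = 38
R[10] = max(3+38, 4+30, 10+25, …, 38+3, 29+0) = 41
One optimal cutting: 9 + 1 → 38 + 3 = 41.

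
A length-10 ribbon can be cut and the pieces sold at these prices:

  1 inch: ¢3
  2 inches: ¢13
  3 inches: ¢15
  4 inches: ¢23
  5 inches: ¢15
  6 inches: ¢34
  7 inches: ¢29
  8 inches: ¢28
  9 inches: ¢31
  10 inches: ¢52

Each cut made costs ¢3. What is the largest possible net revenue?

54

Consider every possible first cut. v[k] is the best of p[i]+v[k−i] over all sellable i≤k, charging 3 whenever i<k.
v[1] = 3
v[2] = 13
v[3] = 15
v[4] = 23  (first piece 2, then v[2]=13)
v[5] = 25  (first piece 2, then v[3]=15)
v[6] = 34
v[7] = 35  (first piece 2, then v[5]=25)
v[8] = 44  (first piece 2, then v[6]=34)
v[9] = 46  (first piece 3, then v[6]=34)
v[10] = 54  (first piece 2, then v[8]=44)
One optimal plan: pieces 6 + 2 + 2 (2 cuts) → ¢60 − ¢6 = ¢54.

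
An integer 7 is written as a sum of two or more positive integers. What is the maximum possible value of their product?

Fill prod[k] for k=2..7: at each k try every first piece i and multiply by the better of (k−i) uncut or prod[k−i].
prod[2] = 1*max(1,0) = 1*1 = 1
prod[3] = max(1*2, 2*1) = 2
prod[4] = max(1*3, 2*2, 3*1) = 4
prod[5] = max(1*4, 2*3, 3*2, 4*1) = 6
prod[6] = max(1*6, 2*4, 3*3, 4*2, 5*1) = 9
prod[7] = max(1*9, 2*6, 3*4, 4*3, 5*2, 6*1) = 12
One optimal split: 3 + 2 + 2; product 3*2*2 = 12.

12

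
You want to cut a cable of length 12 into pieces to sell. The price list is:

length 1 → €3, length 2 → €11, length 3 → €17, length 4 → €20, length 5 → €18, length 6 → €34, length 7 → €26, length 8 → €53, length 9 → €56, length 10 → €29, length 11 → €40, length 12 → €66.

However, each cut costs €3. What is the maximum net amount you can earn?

70

Let r[k] be the best obtainable value from length k. For each k, try every first piece i and keep the best of price[i] + r[k−i] minus the 3 cut fee when i<k.
r[1] = 3
r[2] = max(3+3-3, 11+0) = 11
r[3] = max(3+11-3, 11+3-3, 17+0) = 17
r[4] = max(3+17-3, 11+11-3, 17+3-3, 20+0) = 20
r[5] = max(3+20-3, 11+17-3, 17+11-3, 20+3-3, 18+0) = 25
r[6] = max(3+25-3, 11+20-3, 17+17-3, 20+11-3, 18+3-3, 34+0) = 34
r[7] = max(3+34-3, 11+25-3, 17+20-3, …, 34+3-3, 26+0) = 34
r[8] = max(3+34-3, 11+34-3, 17+25-3, …, 26+3-3, 53+0) = 53
r[9] = max(3+53-3, 11+34-3, 17+34-3, …, 53+3-3, 56+0) = 56
r[10] = max(3+56-3, 11+53-3, 17+34-3, …, 56+3-3, 29+0) = 61
r[11] = max(3+61-3, 11+56-3, 17+53-3, …, 29+3-3, 40+0) = 67
r[12] = max(3+67-3, 11+61-3, 17+56-3, …, 40+3-3, 66+0) = 70
One optimal plan: pieces 9 + 3 (1 cut) → €73 − €3 = €70.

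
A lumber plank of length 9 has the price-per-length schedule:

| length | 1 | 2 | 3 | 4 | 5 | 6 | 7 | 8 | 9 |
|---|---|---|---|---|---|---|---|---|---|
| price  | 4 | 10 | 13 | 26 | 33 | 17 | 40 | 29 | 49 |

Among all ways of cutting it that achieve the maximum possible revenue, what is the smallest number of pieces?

Build r[k] bottom-up: r[k] = max over allowed piece i of (p[i] + r[k−i]).
r[1] = 4
r[2] = 10
r[3] = 14  (first piece 1, then r[2]=10)
r[4] = 26
r[5] = 33
r[6] = 37  (first piece 1, then r[5]=33)
r[7] = 43  (first piece 2, then r[5]=33)
r[8] = 52  (first piece 4, then r[4]=26)
r[9] = 59  (first piece 4, then r[5]=33)
Maximum revenue is $59.
Now minimize piece count subject to staying optimal: for each k, pieces[k] = 1 + min over i with p[i]+r[k−i]=r[k] of pieces[k−i].
pieces[6] = 2
pieces[7] = 2
pieces[8] = 2
pieces[9] = 2

2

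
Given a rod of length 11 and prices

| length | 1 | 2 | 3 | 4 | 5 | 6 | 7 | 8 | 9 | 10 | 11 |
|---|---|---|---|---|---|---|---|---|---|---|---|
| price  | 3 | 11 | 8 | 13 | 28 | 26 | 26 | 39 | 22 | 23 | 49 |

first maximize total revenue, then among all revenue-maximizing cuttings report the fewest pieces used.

Build r[k] bottom-up: r[k] = max over allowed piece i of (p[i] + r[k−i]).
r[1] = 3
r[2] = max(3+3, 11+0) = 11
r[3] = max(3+11, 11+3, 8+0) = 14
r[4] = max(3+14, 11+11, 8+3, 13+0) = 22
r[5] = max(3+22, 11+14, 8+11, 13+3, 28+0) = 28
r[6] = max(3+28, 11+22, 8+14, 13+11, 28+3, 26+0) = 33
r[7] = max(3+33, 11+28, 8+22, …, 26+3, 26+0) = 39
r[8] = max(3+39, 11+33, 8+28, …, 26+3, 39+0) = 44
r[9] = max(3+44, 11+39, 8+33, …, 39+3, 22+0) = 50
r[10] = max(3+50, 11+44, 8+39, …, 22+3, 23+0) = 56
r[11] = max(3+56, 11+50, 8+44, …, 23+3, 49+0) = 61
Maximum revenue is $61.
Now minimize piece count subject to staying optimal: for each k, pieces[k] = 1 + min over i with p[i]+r[k−i]=r[k] of pieces[k−i].
pieces[8] = 4
pieces[9] = 3
pieces[10] = 2
pieces[11] = 4

4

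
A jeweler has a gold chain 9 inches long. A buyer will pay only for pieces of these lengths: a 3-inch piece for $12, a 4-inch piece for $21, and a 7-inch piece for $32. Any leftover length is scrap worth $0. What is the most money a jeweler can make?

Let best[k] be the best obtainable value from length k. For each k, try every first piece i and keep the best of price[i] + best[k−i].
best[1] = 0
best[2] = 0
best[3] = 12
best[4] = 21
best[5] = 21
best[6] = 24  (first piece 3, then best[3]=12)
best[7] = 33  (first piece 3, then best[4]=21)
best[8] = 42  (first piece 4, then best[4]=21)
best[9] = 42
One optimal cutting: pieces 4 + 4 with 1 inch of scrap → $42.

42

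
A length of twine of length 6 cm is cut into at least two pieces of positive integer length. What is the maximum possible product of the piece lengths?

9

Let g[k] be the best product for length k (with at least one cut). For each first piece i, the rest contributes max(k−i, g[k−i]).
g[2] = 1×max(1,0) = 1×1 = 1
g[3] = max(1×2, 2×1) = 2
g[4] = max(1×3, 2×2, 3×1) = 4
g[5] = max(1×4, 2×3, 3×2, 4×1) = 6
g[6] = max(1×6, 2×4, 3×3, 4×2, 5×1) = 9
One optimal split: 3 + 3; product 3×3 = 9.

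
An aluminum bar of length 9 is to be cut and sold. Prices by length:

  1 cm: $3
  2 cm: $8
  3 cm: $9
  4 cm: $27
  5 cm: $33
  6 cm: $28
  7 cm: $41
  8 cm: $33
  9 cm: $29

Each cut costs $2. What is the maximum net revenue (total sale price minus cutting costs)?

Let v[k] be the best obtainable value from length k. For each k, try every first piece i and keep the best of price[i] + v[k−i] minus the 2 cut fee when i<k.
v[1] = 3
v[2] = 8
v[3] = 9  (first piece 1, then v[2]=8)
v[4] = 27
v[5] = 33
v[6] = 34  (first piece 1, then v[5]=33)
v[7] = 41
v[8] = 52  (first piece 4, then v[4]=27)
v[9] = 58  (first piece 4, then v[5]=33)
One optimal plan: pieces 5 + 4 (1 cut) → $60 − $2 = $58.

58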